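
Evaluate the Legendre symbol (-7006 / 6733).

-1

(-7006 / 6733)
  = (7006 / 6733)    [6733 ≡ 1 mod 4 ⇒ (-1 / 6733) = +1]
  = (273 / 6733)    [7006 ≡ 273 mod 6733]
  = (6733 / 273)    [QR: 273 ≡ 1 mod 4, sign kept]
  = (181 / 273)    [6733 ≡ 181 mod 273]
  = (273 / 181)    [QR: 181 ≡ 1 mod 4, sign kept]
  = (92 / 181)    [273 ≡ 92 mod 181]
  = (23 / 181)    [181 ≡ 5 mod 8 ⇒ (2 / 181)^2 = +1]
  = (181 / 23)    [QR: 181 ≡ 1 mod 4, sign kept]
  = (20 / 23)    [181 ≡ 20 mod 23]
  = (5 / 23)    [23 ≡ 7 mod 8 ⇒ (2 / 23)^2 = +1]
  = (23 / 5)    [QR: 5 ≡ 1 mod 4, sign kept]
  = (3 / 5)    [23 ≡ 3 mod 5]
  = (5 / 3)    [QR: 5 ≡ 1 mod 4, sign kept]
  = (2 / 3)    [5 ≡ 2 mod 3]
  = -(1 / 3)    [3 ≡ 3 mod 8 ⇒ (2 / 3) = -1]
  = -1    [(1 / 3) = 1]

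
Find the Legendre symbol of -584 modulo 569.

Reduce the numerator: -584 ≡ 554 (mod 569), so (-584/569) = (554/569).
Factor out 2: 554 = 2·277. Since 569 ≡ 1 (mod 8), (2/569) = +1. Now have (277/569).
277 ≡ 1 (mod 4), so quadratic reciprocity gives (277/569) = (569/277). Reduce: 569 ≡ 15 (mod 277). Now have (15/277).
277 ≡ 1 (mod 4), so quadratic reciprocity gives (15/277) = (277/15). Reduce: 277 ≡ 7 (mod 15). Now have (7/15).
Both 7 ≡ 3 and 15 ≡ 3 (mod 4), so reciprocity gives (7/15) = -(15/7). Reduce: 15 ≡ 1 (mod 7). Now have -(1/7).
(1/7) = 1. Collecting the sign factors: -1.

-1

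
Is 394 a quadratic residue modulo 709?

(394/709)
  = -(197/709)    [709 ≡ 5 mod 8 ⇒ (2/709) = -1]
  = -(709/197)    [QR: 197 ≡ 1 mod 4, sign kept]
  = -(118/197)    [709 ≡ 118 mod 197]
  = (59/197)    [197 ≡ 5 mod 8 ⇒ (2/197) = -1]
  = (197/59)    [QR: 197 ≡ 1 mod 4, sign kept]
  = (20/59)    [197 ≡ 20 mod 59]
  = (5/59)    [59 ≡ 3 mod 8 ⇒ (2/59)^2 = +1]
  = (59/5)    [QR: 5 ≡ 1 mod 4, sign kept]
  = (4/5)    [59 ≡ 4 mod 5]
  = (1/5)    [5 ≡ 5 mod 8 ⇒ (2/5)^2 = +1]
  = 1    [(1/5) = 1]
(394/709) = 1, and 709 is prime, so 394 is a quadratic residue mod 709.

yes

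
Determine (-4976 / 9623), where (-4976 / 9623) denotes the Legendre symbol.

(-4976 / 9623)
  = -(4976 / 9623)    [9623 ≡ 3 mod 4 ⇒ (-1 / 9623) = -1]
  = -(311 / 9623)    [9623 ≡ 7 mod 8 ⇒ (2 / 9623)^4 = +1]
  = (9623 / 311)    [QR: both ≡ 3 mod 4, sign flips]
  = (293 / 311)    [9623 ≡ 293 mod 311]
  = (311 / 293)    [QR: 293 ≡ 1 mod 4, sign kept]
  = (18 / 293)    [311 ≡ 18 mod 293]
  = -(9 / 293)    [293 ≡ 5 mod 8 ⇒ (2 / 293) = -1]
  = -(293 / 9)    [QR: 9 ≡ 1 mod 4, sign kept]
  = -(5 / 9)    [293 ≡ 5 mod 9]
  = -(9 / 5)    [QR: 5 ≡ 1 mod 4, sign kept]
  = -(4 / 5)    [9 ≡ 4 mod 5]
  = -(1 / 5)    [5 ≡ 5 mod 8 ⇒ (2 / 5)^2 = +1]
  = -1    [(1 / 5) = 1]

-1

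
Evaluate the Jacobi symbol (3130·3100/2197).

-1

By multiplicativity, (3130·3100/2197) = (3130/2197)·(3100/2197).
First factor (3130/2197):
(3130/2197)
  = (933/2197)    [3130 ≡ 933 mod 2197]
  = (2197/933)    [QR: 933 ≡ 1 mod 4, sign kept]
  = (331/933)    [2197 ≡ 331 mod 933]
  = (933/331)    [QR: 933 ≡ 1 mod 4, sign kept]
  = (271/331)    [933 ≡ 271 mod 331]
  = -(331/271)    [QR: both ≡ 3 mod 4, sign flips]
  = -(60/271)    [331 ≡ 60 mod 271]
  = -(15/271)    [271 ≡ 7 mod 8 ⇒ (2/271)^2 = +1]
  = (271/15)    [QR: both ≡ 3 mod 4, sign flips]
  = (1/15)    [271 ≡ 1 mod 15]
  = 1    [(1/15) = 1]
Second factor (3100/2197):
(3100/2197)
  = (903/2197)    [3100 ≡ 903 mod 2197]
  = (2197/903)    [QR: 2197 ≡ 1 mod 4, sign kept]
  = (391/903)    [2197 ≡ 391 mod 903]
  = -(903/391)    [QR: both ≡ 3 mod 4, sign flips]
  = -(121/391)    [903 ≡ 121 mod 391]
  = -(391/121)    [QR: 121 ≡ 1 mod 4, sign kept]
  = -(28/121)    [391 ≡ 28 mod 121]
  = -(7/121)    [121 ≡ 1 mod 8 ⇒ (2/121)^2 = +1]
  = -(121/7)    [QR: 121 ≡ 1 mod 4, sign kept]
  = -(2/7)    [121 ≡ 2 mod 7]
  = -(1/7)    [7 ≡ 7 mod 8 ⇒ (2/7) = +1]
  = -1    [(1/7) = 1]
Product: (1)·(-1) = -1.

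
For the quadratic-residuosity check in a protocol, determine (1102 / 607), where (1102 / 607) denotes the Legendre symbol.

-1

Reduce the numerator: 1102 ≡ 495 (mod 607), so (1102 / 607) = (495 / 607).
Both 495 ≡ 3 and 607 ≡ 3 (mod 4), so reciprocity gives (495 / 607) = -(607 / 495). Reduce: 607 ≡ 112 (mod 495). Now have -(112 / 495).
Factor out 2: 112 = 2^4·7. Since 495 ≡ 7 (mod 8), (2 / 495) = +1, and (2 / 495)^4 = +1. Now have -(7 / 495).
Both 7 ≡ 3 and 495 ≡ 3 (mod 4), so reciprocity gives (7 / 495) = -(495 / 7). Reduce: 495 ≡ 5 (mod 7). Now have (5 / 7).
5 ≡ 1 (mod 4), so quadratic reciprocity gives (5 / 7) = (7 / 5). Reduce: 7 ≡ 2 (mod 5). Now have (2 / 5).
Factor out 2: 2 = 2. Since 5 ≡ 5 (mod 8), (2 / 5) = -1. Now have -(1 / 5).
(1 / 5) = 1. Collecting the sign factors: -1.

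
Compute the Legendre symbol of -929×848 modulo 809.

By multiplicativity, (-929·848 / 809) = (-929 / 809)·(848 / 809).
First factor (-929 / 809):
Pull out -1: (-929 / 809) = (-1 / 809)·(929 / 809). Since 809 ≡ 1 (mod 4), (-1 / 809) = +1. Now have (929 / 809).
Reduce the numerator: 929 ≡ 120 (mod 809), so (929 / 809) = (120 / 809).
Factor out 2: 120 = 2^3·15. Since 809 ≡ 1 (mod 8), (2 / 809) = +1, and (2 / 809)^3 = +1. Now have (15 / 809).
809 ≡ 1 (mod 4), so quadratic reciprocity gives (15 / 809) = (809 / 15). Reduce: 809 ≡ 14 (mod 15). Now have (14 / 15).
Factor out 2: 14 = 2·7. Since 15 ≡ 7 (mod 8), (2 / 15) = +1. Now have (7 / 15).
Both 7 ≡ 3 and 15 ≡ 3 (mod 4), so reciprocity gives (7 / 15) = -(15 / 7). Reduce: 15 ≡ 1 (mod 7). Now have -(1 / 7).
(1 / 7) = 1. Collecting the sign factors: -1.
Second factor (848 / 809):
Reduce the numerator: 848 ≡ 39 (mod 809), so (848 / 809) = (39 / 809).
809 ≡ 1 (mod 4), so quadratic reciprocity gives (39 / 809) = (809 / 39). Reduce: 809 ≡ 29 (mod 39). Now have (29 / 39).
29 ≡ 1 (mod 4), so quadratic reciprocity gives (29 / 39) = (39 / 29). Reduce: 39 ≡ 10 (mod 29). Now have (10 / 29).
Factor out 2: 10 = 2·5. Since 29 ≡ 5 (mod 8), (2 / 29) = -1. Now have -(5 / 29).
5 ≡ 1 (mod 4), so quadratic reciprocity gives (5 / 29) = (29 / 5). Reduce: 29 ≡ 4 (mod 5). Now have -(4 / 5).
Factor out 2: 4 = 2^2. Since 5 ≡ 5 (mod 8), (2 / 5) = -1, and (2 / 5)^2 = +1. Now have -(1 / 5).
(1 / 5) = 1. Collecting the sign factors: -1.
Product: (-1)·(-1) = 1.

1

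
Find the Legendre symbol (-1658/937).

Reduce the numerator: -1658 ≡ 216 (mod 937), so (-1658/937) = (216/937).
Factor out 2: 216 = 2^3·27. Since 937 ≡ 1 (mod 8), (2/937) = +1, and (2/937)^3 = +1. Now have (27/937).
937 ≡ 1 (mod 4), so quadratic reciprocity gives (27/937) = (937/27). Reduce: 937 ≡ 19 (mod 27). Now have (19/27).
Both 19 ≡ 3 and 27 ≡ 3 (mod 4), so reciprocity gives (19/27) = -(27/19). Reduce: 27 ≡ 8 (mod 19). Now have -(8/19).
Factor out 2: 8 = 2^3. Since 19 ≡ 3 (mod 8), (2/19) = -1, and (2/19)^3 = -1. Now have (1/19).
(1/19) = 1. Collecting the sign factors: 1.

1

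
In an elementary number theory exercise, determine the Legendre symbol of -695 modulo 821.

-1

(-695 / 821)
  = (695 / 821)    [821 ≡ 1 mod 4 ⇒ (-1 / 821) = +1]
  = (821 / 695)    [QR: 821 ≡ 1 mod 4, sign kept]
  = (126 / 695)    [821 ≡ 126 mod 695]
  = (63 / 695)    [695 ≡ 7 mod 8 ⇒ (2 / 695) = +1]
  = -(695 / 63)    [QR: both ≡ 3 mod 4, sign flips]
  = -(2 / 63)    [695 ≡ 2 mod 63]
  = -(1 / 63)    [63 ≡ 7 mod 8 ⇒ (2 / 63) = +1]
  = -1    [(1 / 63) = 1]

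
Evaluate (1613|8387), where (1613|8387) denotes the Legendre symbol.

1

1613 ≡ 1 (mod 4), so quadratic reciprocity gives (1613|8387) = (8387|1613). Reduce: 8387 ≡ 322 (mod 1613). Now have (322|1613).
Factor out 2: 322 = 2·161. Since 1613 ≡ 5 (mod 8), (2|1613) = -1. Now have -(161|1613).
161 ≡ 1 (mod 4), so quadratic reciprocity gives (161|1613) = (1613|161). Reduce: 1613 ≡ 3 (mod 161). Now have -(3|161).
161 ≡ 1 (mod 4), so quadratic reciprocity gives (3|161) = (161|3). Reduce: 161 ≡ 2 (mod 3). Now have -(2|3).
Factor out 2: 2 = 2. Since 3 ≡ 3 (mod 8), (2|3) = -1. Now have (1|3).
(1|3) = 1. Collecting the sign factors: 1.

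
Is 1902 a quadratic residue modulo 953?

yes

(1902/953)
  = (949/953)    [1902 ≡ 949 mod 953]
  = (953/949)    [QR: 949 ≡ 1 mod 4, sign kept]
  = (4/949)    [953 ≡ 4 mod 949]
  = (1/949)    [949 ≡ 5 mod 8 ⇒ (2/949)^2 = +1]
  = 1    [(1/949) = 1]
The Legendre symbol is 1, so x^2 ≡ 1902 (mod 953) has solution.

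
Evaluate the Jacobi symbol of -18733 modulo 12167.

Reduce the numerator: -18733 ≡ 5601 (mod 12167), so (-18733 / 12167) = (5601 / 12167).
5601 ≡ 1 (mod 4), so quadratic reciprocity gives (5601 / 12167) = (12167 / 5601). Reduce: 12167 ≡ 965 (mod 5601). Now have (965 / 5601).
965 ≡ 1 (mod 4), so quadratic reciprocity gives (965 / 5601) = (5601 / 965). Reduce: 5601 ≡ 776 (mod 965). Now have (776 / 965).
Factor out 2: 776 = 2^3·97. Since 965 ≡ 5 (mod 8), (2 / 965) = -1, and (2 / 965)^3 = -1. Now have -(97 / 965).
97 ≡ 1 (mod 4), so quadratic reciprocity gives (97 / 965) = (965 / 97). Reduce: 965 ≡ 92 (mod 97). Now have -(92 / 97).
Factor out 2: 92 = 2^2·23. Since 97 ≡ 1 (mod 8), (2 / 97) = +1, and (2 / 97)^2 = +1. Now have -(23 / 97).
97 ≡ 1 (mod 4), so quadratic reciprocity gives (23 / 97) = (97 / 23). Reduce: 97 ≡ 5 (mod 23). Now have -(5 / 23).
5 ≡ 1 (mod 4), so quadratic reciprocity gives (5 / 23) = (23 / 5). Reduce: 23 ≡ 3 (mod 5). Now have -(3 / 5).
5 ≡ 1 (mod 4), so quadratic reciprocity gives (3 / 5) = (5 / 3). Reduce: 5 ≡ 2 (mod 3). Now have -(2 / 3).
Factor out 2: 2 = 2. Since 3 ≡ 3 (mod 8), (2 / 3) = -1. Now have (1 / 3).
(1 / 3) = 1. Collecting the sign factors: 1.

1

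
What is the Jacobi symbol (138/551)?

1

(138/551)
  = (69/551)    [551 ≡ 7 mod 8 ⇒ (2/551) = +1]
  = (551/69)    [QR: 69 ≡ 1 mod 4, sign kept]
  = (68/69)    [551 ≡ 68 mod 69]
  = (17/69)    [69 ≡ 5 mod 8 ⇒ (2/69)^2 = +1]
  = (69/17)    [QR: 17 ≡ 1 mod 4, sign kept]
  = (1/17)    [69 ≡ 1 mod 17]
  = 1    [(1/17) = 1]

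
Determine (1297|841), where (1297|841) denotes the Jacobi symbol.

1

(1297|841)
  = (456|841)    [1297 ≡ 456 mod 841]
  = (57|841)    [841 ≡ 1 mod 8 ⇒ (2|841)^3 = +1]
  = (841|57)    [QR: 57 ≡ 1 mod 4, sign kept]
  = (43|57)    [841 ≡ 43 mod 57]
  = (57|43)    [QR: 57 ≡ 1 mod 4, sign kept]
  = (14|43)    [57 ≡ 14 mod 43]
  = -(7|43)    [43 ≡ 3 mod 8 ⇒ (2|43) = -1]
  = (43|7)    [QR: both ≡ 3 mod 4, sign flips]
  = (1|7)    [43 ≡ 1 mod 7]
  = 1    [(1|7) = 1]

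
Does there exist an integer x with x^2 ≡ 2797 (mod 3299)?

(2797/3299)
  = (3299/2797)    [QR: 2797 ≡ 1 mod 4, sign kept]
  = (502/2797)    [3299 ≡ 502 mod 2797]
  = -(251/2797)    [2797 ≡ 5 mod 8 ⇒ (2/2797) = -1]
  = -(2797/251)    [QR: 2797 ≡ 1 mod 4, sign kept]
  = -(36/251)    [2797 ≡ 36 mod 251]
  = -(9/251)    [251 ≡ 3 mod 8 ⇒ (2/251)^2 = +1]
  = -(251/9)    [QR: 9 ≡ 1 mod 4, sign kept]
  = -(8/9)    [251 ≡ 8 mod 9]
  = -(1/9)    [9 ≡ 1 mod 8 ⇒ (2/9)^3 = +1]
  = -1    [(1/9) = 1]
(2797/3299) = -1, and 3299 is prime, so 2797 is not a quadratic residue mod 3299.

no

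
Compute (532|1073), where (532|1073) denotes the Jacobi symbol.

(532|1073)
  = (133|1073)    [1073 ≡ 1 mod 8 ⇒ (2|1073)^2 = +1]
  = (1073|133)    [QR: 133 ≡ 1 mod 4, sign kept]
  = (9|133)    [1073 ≡ 9 mod 133]
  = (133|9)    [QR: 9 ≡ 1 mod 4, sign kept]
  = (7|9)    [133 ≡ 7 mod 9]
  = (9|7)    [QR: 9 ≡ 1 mod 4, sign kept]
  = (2|7)    [9 ≡ 2 mod 7]
  = (1|7)    [7 ≡ 7 mod 8 ⇒ (2|7) = +1]
  = 1    [(1|7) = 1]

1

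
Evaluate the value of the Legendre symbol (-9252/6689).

Reduce the numerator: -9252 ≡ 4126 (mod 6689), so (-9252/6689) = (4126/6689).
Factor out 2: 4126 = 2·2063. Since 6689 ≡ 1 (mod 8), (2/6689) = +1. Now have (2063/6689).
6689 ≡ 1 (mod 4), so quadratic reciprocity gives (2063/6689) = (6689/2063). Reduce: 6689 ≡ 500 (mod 2063). Now have (500/2063).
Factor out 2: 500 = 2^2·125. Since 2063 ≡ 7 (mod 8), (2/2063) = +1, and (2/2063)^2 = +1. Now have (125/2063).
125 ≡ 1 (mod 4), so quadratic reciprocity gives (125/2063) = (2063/125). Reduce: 2063 ≡ 63 (mod 125). Now have (63/125).
125 ≡ 1 (mod 4), so quadratic reciprocity gives (63/125) = (125/63). Reduce: 125 ≡ 62 (mod 63). Now have (62/63).
Factor out 2: 62 = 2·31. Since 63 ≡ 7 (mod 8), (2/63) = +1. Now have (31/63).
Both 31 ≡ 3 and 63 ≡ 3 (mod 4), so reciprocity gives (31/63) = -(63/31). Reduce: 63 ≡ 1 (mod 31). Now have -(1/31).
(1/31) = 1. Collecting the sign factors: -1.

-1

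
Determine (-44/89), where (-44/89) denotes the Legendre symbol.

Reduce the numerator: -44 ≡ 45 (mod 89), so (-44/89) = (45/89).
45 ≡ 1 (mod 4), so quadratic reciprocity gives (45/89) = (89/45). Reduce: 89 ≡ 44 (mod 45). Now have (44/45).
Factor out 2: 44 = 2^2·11. Since 45 ≡ 5 (mod 8), (2/45) = -1, and (2/45)^2 = +1. Now have (11/45).
45 ≡ 1 (mod 4), so quadratic reciprocity gives (11/45) = (45/11). Reduce: 45 ≡ 1 (mod 11). Now have (1/11).
(1/11) = 1. Collecting the sign factors: 1.

1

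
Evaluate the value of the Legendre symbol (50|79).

1

(50|79)
  = (25|79)    [79 ≡ 7 mod 8 ⇒ (2|79) = +1]
  = (79|25)    [QR: 25 ≡ 1 mod 4, sign kept]
  = (4|25)    [79 ≡ 4 mod 25]
  = (1|25)    [25 ≡ 1 mod 8 ⇒ (2|25)^2 = +1]
  = 1    [(1|25) = 1]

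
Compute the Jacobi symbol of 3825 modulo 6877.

1

(3825 / 6877)
  = (6877 / 3825)    [QR: 3825 ≡ 1 mod 4, sign kept]
  = (3052 / 3825)    [6877 ≡ 3052 mod 3825]
  = (763 / 3825)    [3825 ≡ 1 mod 8 ⇒ (2 / 3825)^2 = +1]
  = (3825 / 763)    [QR: 3825 ≡ 1 mod 4, sign kept]
  = (10 / 763)    [3825 ≡ 10 mod 763]
  = -(5 / 763)    [763 ≡ 3 mod 8 ⇒ (2 / 763) = -1]
  = -(763 / 5)    [QR: 5 ≡ 1 mod 4, sign kept]
  = -(3 / 5)    [763 ≡ 3 mod 5]
  = -(5 / 3)    [QR: 5 ≡ 1 mod 4, sign kept]
  = -(2 / 3)    [5 ≡ 2 mod 3]
  = (1 / 3)    [3 ≡ 3 mod 8 ⇒ (2 / 3) = -1]
  = 1    [(1 / 3) = 1]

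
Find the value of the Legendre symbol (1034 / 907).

-1

Reduce the numerator: 1034 ≡ 127 (mod 907), so (1034 / 907) = (127 / 907).
Both 127 ≡ 3 and 907 ≡ 3 (mod 4), so reciprocity gives (127 / 907) = -(907 / 127). Reduce: 907 ≡ 18 (mod 127). Now have -(18 / 127).
Factor out 2: 18 = 2·9. Since 127 ≡ 7 (mod 8), (2 / 127) = +1. Now have -(9 / 127).
9 ≡ 1 (mod 4), so quadratic reciprocity gives (9 / 127) = (127 / 9). Reduce: 127 ≡ 1 (mod 9). Now have -(1 / 9).
(1 / 9) = 1. Collecting the sign factors: -1.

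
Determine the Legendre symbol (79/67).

-1

(79/67)
  = (12/67)    [79 ≡ 12 mod 67]
  = (3/67)    [67 ≡ 3 mod 8 ⇒ (2/67)^2 = +1]
  = -(67/3)    [QR: both ≡ 3 mod 4, sign flips]
  = -(1/3)    [67 ≡ 1 mod 3]
  = -1    [(1/3) = 1]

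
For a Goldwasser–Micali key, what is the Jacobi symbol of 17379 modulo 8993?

Reduce the numerator: 17379 ≡ 8386 (mod 8993), so (17379/8993) = (8386/8993).
Factor out 2: 8386 = 2·4193. Since 8993 ≡ 1 (mod 8), (2/8993) = +1. Now have (4193/8993).
4193 ≡ 1 (mod 4), so quadratic reciprocity gives (4193/8993) = (8993/4193). Reduce: 8993 ≡ 607 (mod 4193). Now have (607/4193).
4193 ≡ 1 (mod 4), so quadratic reciprocity gives (607/4193) = (4193/607). Reduce: 4193 ≡ 551 (mod 607). Now have (551/607).
Both 551 ≡ 3 and 607 ≡ 3 (mod 4), so reciprocity gives (551/607) = -(607/551). Reduce: 607 ≡ 56 (mod 551). Now have -(56/551).
Factor out 2: 56 = 2^3·7. Since 551 ≡ 7 (mod 8), (2/551) = +1, and (2/551)^3 = +1. Now have -(7/551).
Both 7 ≡ 3 and 551 ≡ 3 (mod 4), so reciprocity gives (7/551) = -(551/7). Reduce: 551 ≡ 5 (mod 7). Now have (5/7).
5 ≡ 1 (mod 4), so quadratic reciprocity gives (5/7) = (7/5). Reduce: 7 ≡ 2 (mod 5). Now have (2/5).
Factor out 2: 2 = 2. Since 5 ≡ 5 (mod 8), (2/5) = -1. Now have -(1/5).
(1/5) = 1. Collecting the sign factors: -1.

-1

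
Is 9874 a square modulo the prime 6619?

no

Reduce the numerator: 9874 ≡ 3255 (mod 6619), so (9874/6619) = (3255/6619).
Both 3255 ≡ 3 and 6619 ≡ 3 (mod 4), so reciprocity gives (3255/6619) = -(6619/3255). Reduce: 6619 ≡ 109 (mod 3255). Now have -(109/3255).
109 ≡ 1 (mod 4), so quadratic reciprocity gives (109/3255) = (3255/109). Reduce: 3255 ≡ 94 (mod 109). Now have -(94/109).
Factor out 2: 94 = 2·47. Since 109 ≡ 5 (mod 8), (2/109) = -1. Now have (47/109).
109 ≡ 1 (mod 4), so quadratic reciprocity gives (47/109) = (109/47). Reduce: 109 ≡ 15 (mod 47). Now have (15/47).
Both 15 ≡ 3 and 47 ≡ 3 (mod 4), so reciprocity gives (15/47) = -(47/15). Reduce: 47 ≡ 2 (mod 15). Now have -(2/15).
Factor out 2: 2 = 2. Since 15 ≡ 7 (mod 8), (2/15) = +1. Now have -(1/15).
(1/15) = 1. Collecting the sign factors: -1.
The Legendre symbol is -1, so x^2 ≡ 9874 (mod 6619) has no solution.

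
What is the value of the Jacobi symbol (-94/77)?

1

(-94/77)
  = (60/77)    [-94 ≡ 60 mod 77]
  = (15/77)    [77 ≡ 5 mod 8 ⇒ (2/77)^2 = +1]
  = (77/15)    [QR: 77 ≡ 1 mod 4, sign kept]
  = (2/15)    [77 ≡ 2 mod 15]
  = (1/15)    [15 ≡ 7 mod 8 ⇒ (2/15) = +1]
  = 1    [(1/15) = 1]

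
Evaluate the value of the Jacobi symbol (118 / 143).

-1

(118 / 143)
  = (59 / 143)    [143 ≡ 7 mod 8 ⇒ (2 / 143) = +1]
  = -(143 / 59)    [QR: both ≡ 3 mod 4, sign flips]
  = -(25 / 59)    [143 ≡ 25 mod 59]
  = -(59 / 25)    [QR: 25 ≡ 1 mod 4, sign kept]
  = -(9 / 25)    [59 ≡ 9 mod 25]
  = -(25 / 9)    [QR: 9 ≡ 1 mod 4, sign kept]
  = -(7 / 9)    [25 ≡ 7 mod 9]
  = -(9 / 7)    [QR: 9 ≡ 1 mod 4, sign kept]
  = -(2 / 7)    [9 ≡ 2 mod 7]
  = -(1 / 7)    [7 ≡ 7 mod 8 ⇒ (2 / 7) = +1]
  = -1    [(1 / 7) = 1]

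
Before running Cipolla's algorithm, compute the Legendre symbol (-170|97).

Pull out -1: (-170|97) = (-1|97)·(170|97). Since 97 ≡ 1 (mod 4), (-1|97) = +1. Now have (170|97).
Reduce the numerator: 170 ≡ 73 (mod 97), so (170|97) = (73|97).
73 ≡ 1 (mod 4), so quadratic reciprocity gives (73|97) = (97|73). Reduce: 97 ≡ 24 (mod 73). Now have (24|73).
Factor out 2: 24 = 2^3·3. Since 73 ≡ 1 (mod 8), (2|73) = +1, and (2|73)^3 = +1. Now have (3|73).
73 ≡ 1 (mod 4), so quadratic reciprocity gives (3|73) = (73|3). Reduce: 73 ≡ 1 (mod 3). Now have (1|3).
(1|3) = 1. Collecting the sign factors: 1.

1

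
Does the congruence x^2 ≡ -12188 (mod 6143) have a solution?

Reduce the numerator: -12188 ≡ 98 (mod 6143), so (-12188|6143) = (98|6143).
Factor out 2: 98 = 2·49. Since 6143 ≡ 7 (mod 8), (2|6143) = +1. Now have (49|6143).
49 ≡ 1 (mod 4), so quadratic reciprocity gives (49|6143) = (6143|49). Reduce: 6143 ≡ 18 (mod 49). Now have (18|49).
Factor out 2: 18 = 2·9. Since 49 ≡ 1 (mod 8), (2|49) = +1. Now have (9|49).
9 ≡ 1 (mod 4), so quadratic reciprocity gives (9|49) = (49|9). Reduce: 49 ≡ 4 (mod 9). Now have (4|9).
Factor out 2: 4 = 2^2. Since 9 ≡ 1 (mod 8), (2|9) = +1, and (2|9)^2 = +1. Now have (1|9).
(1|9) = 1. Collecting the sign factors: 1.
The Legendre symbol is 1, so x^2 ≡ -12188 (mod 6143) has solution.

yes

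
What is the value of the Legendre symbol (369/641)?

369 ≡ 1 (mod 4), so quadratic reciprocity gives (369/641) = (641/369). Reduce: 641 ≡ 272 (mod 369). Now have (272/369).
Factor out 2: 272 = 2^4·17. Since 369 ≡ 1 (mod 8), (2/369) = +1, and (2/369)^4 = +1. Now have (17/369).
17 ≡ 1 (mod 4), so quadratic reciprocity gives (17/369) = (369/17). Reduce: 369 ≡ 12 (mod 17). Now have (12/17).
Factor out 2: 12 = 2^2·3. Since 17 ≡ 1 (mod 8), (2/17) = +1, and (2/17)^2 = +1. Now have (3/17).
17 ≡ 1 (mod 4), so quadratic reciprocity gives (3/17) = (17/3). Reduce: 17 ≡ 2 (mod 3). Now have (2/3).
Factor out 2: 2 = 2. Since 3 ≡ 3 (mod 8), (2/3) = -1. Now have -(1/3).
(1/3) = 1. Collecting the sign factors: -1.

-1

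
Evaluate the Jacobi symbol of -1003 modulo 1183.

-1

Pull out -1: (-1003 / 1183) = (-1 / 1183)·(1003 / 1183). Since 1183 ≡ 3 (mod 4), (-1 / 1183) = -1. Now have -(1003 / 1183).
Both 1003 ≡ 3 and 1183 ≡ 3 (mod 4), so reciprocity gives (1003 / 1183) = -(1183 / 1003). Reduce: 1183 ≡ 180 (mod 1003). Now have (180 / 1003).
Factor out 2: 180 = 2^2·45. Since 1003 ≡ 3 (mod 8), (2 / 1003) = -1, and (2 / 1003)^2 = +1. Now have (45 / 1003).
45 ≡ 1 (mod 4), so quadratic reciprocity gives (45 / 1003) = (1003 / 45). Reduce: 1003 ≡ 13 (mod 45). Now have (13 / 45).
13 ≡ 1 (mod 4), so quadratic reciprocity gives (13 / 45) = (45 / 13). Reduce: 45 ≡ 6 (mod 13). Now have (6 / 13).
Factor out 2: 6 = 2·3. Since 13 ≡ 5 (mod 8), (2 / 13) = -1. Now have -(3 / 13).
13 ≡ 1 (mod 4), so quadratic reciprocity gives (3 / 13) = (13 / 3). Reduce: 13 ≡ 1 (mod 3). Now have -(1 / 3).
(1 / 3) = 1. Collecting the sign factors: -1.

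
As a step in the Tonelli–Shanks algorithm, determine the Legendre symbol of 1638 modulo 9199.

Factor out 2: 1638 = 2·819. Since 9199 ≡ 7 (mod 8), (2/9199) = +1. Now have (819/9199).
Both 819 ≡ 3 and 9199 ≡ 3 (mod 4), so reciprocity gives (819/9199) = -(9199/819). Reduce: 9199 ≡ 190 (mod 819). Now have -(190/819).
Factor out 2: 190 = 2·95. Since 819 ≡ 3 (mod 8), (2/819) = -1. Now have (95/819).
Both 95 ≡ 3 and 819 ≡ 3 (mod 4), so reciprocity gives (95/819) = -(819/95). Reduce: 819 ≡ 59 (mod 95). Now have -(59/95).
Both 59 ≡ 3 and 95 ≡ 3 (mod 4), so reciprocity gives (59/95) = -(95/59). Reduce: 95 ≡ 36 (mod 59). Now have (36/59).
Factor out 2: 36 = 2^2·9. Since 59 ≡ 3 (mod 8), (2/59) = -1, and (2/59)^2 = +1. Now have (9/59).
9 ≡ 1 (mod 4), so quadratic reciprocity gives (9/59) = (59/9). Reduce: 59 ≡ 5 (mod 9). Now have (5/9).
5 ≡ 1 (mod 4), so quadratic reciprocity gives (5/9) = (9/5). Reduce: 9 ≡ 4 (mod 5). Now have (4/5).
Factor out 2: 4 = 2^2. Since 5 ≡ 5 (mod 8), (2/5) = -1, and (2/5)^2 = +1. Now have (1/5).
(1/5) = 1. Collecting the sign factors: 1.

1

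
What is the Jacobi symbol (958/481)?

(958/481)
  = (477/481)    [958 ≡ 477 mod 481]
  = (481/477)    [QR: 477 ≡ 1 mod 4, sign kept]
  = (4/477)    [481 ≡ 4 mod 477]
  = (1/477)    [477 ≡ 5 mod 8 ⇒ (2/477)^2 = +1]
  = 1    [(1/477) = 1]

1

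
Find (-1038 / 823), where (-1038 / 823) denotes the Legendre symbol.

Pull out -1: (-1038 / 823) = (-1 / 823)·(1038 / 823). Since 823 ≡ 3 (mod 4), (-1 / 823) = -1. Now have -(1038 / 823).
Reduce the numerator: 1038 ≡ 215 (mod 823), so (1038 / 823) = (215 / 823).
Both 215 ≡ 3 and 823 ≡ 3 (mod 4), so reciprocity gives (215 / 823) = -(823 / 215). Reduce: 823 ≡ 178 (mod 215). Now have (178 / 215).
Factor out 2: 178 = 2·89. Since 215 ≡ 7 (mod 8), (2 / 215) = +1. Now have (89 / 215).
89 ≡ 1 (mod 4), so quadratic reciprocity gives (89 / 215) = (215 / 89). Reduce: 215 ≡ 37 (mod 89). Now have (37 / 89).
37 ≡ 1 (mod 4), so quadratic reciprocity gives (37 / 89) = (89 / 37). Reduce: 89 ≡ 15 (mod 37). Now have (15 / 37).
37 ≡ 1 (mod 4), so quadratic reciprocity gives (15 / 37) = (37 / 15). Reduce: 37 ≡ 7 (mod 15). Now have (7 / 15).
Both 7 ≡ 3 and 15 ≡ 3 (mod 4), so reciprocity gives (7 / 15) = -(15 / 7). Reduce: 15 ≡ 1 (mod 7). Now have -(1 / 7).
(1 / 7) = 1. Collecting the sign factors: -1.

-1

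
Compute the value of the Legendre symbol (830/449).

-1

(830/449)
  = (381/449)    [830 ≡ 381 mod 449]
  = (449/381)    [QR: 381 ≡ 1 mod 4, sign kept]
  = (68/381)    [449 ≡ 68 mod 381]
  = (17/381)    [381 ≡ 5 mod 8 ⇒ (2/381)^2 = +1]
  = (381/17)    [QR: 17 ≡ 1 mod 4, sign kept]
  = (7/17)    [381 ≡ 7 mod 17]
  = (17/7)    [QR: 17 ≡ 1 mod 4, sign kept]
  = (3/7)    [17 ≡ 3 mod 7]
  = -(7/3)    [QR: both ≡ 3 mod 4, sign flips]
  = -(1/3)    [7 ≡ 1 mod 3]
  = -1    [(1/3) = 1]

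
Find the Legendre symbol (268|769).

-1

Factor out 2: 268 = 2^2·67. Since 769 ≡ 1 (mod 8), (2|769) = +1, and (2|769)^2 = +1. Now have (67|769).
769 ≡ 1 (mod 4), so quadratic reciprocity gives (67|769) = (769|67). Reduce: 769 ≡ 32 (mod 67). Now have (32|67).
Factor out 2: 32 = 2^5. Since 67 ≡ 3 (mod 8), (2|67) = -1, and (2|67)^5 = -1. Now have -(1|67).
(1|67) = 1. Collecting the sign factors: -1.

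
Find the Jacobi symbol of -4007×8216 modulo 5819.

By multiplicativity, (-4007·8216|5819) = (-4007|5819)·(8216|5819).
First factor (-4007|5819):
(-4007|5819)
  = -(4007|5819)    [5819 ≡ 3 mod 4 ⇒ (-1|5819) = -1]
  = (5819|4007)    [QR: both ≡ 3 mod 4, sign flips]
  = (1812|4007)    [5819 ≡ 1812 mod 4007]
  = (453|4007)    [4007 ≡ 7 mod 8 ⇒ (2|4007)^2 = +1]
  = (4007|453)    [QR: 453 ≡ 1 mod 4, sign kept]
  = (383|453)    [4007 ≡ 383 mod 453]
  = (453|383)    [QR: 453 ≡ 1 mod 4, sign kept]
  = (70|383)    [453 ≡ 70 mod 383]
  = (35|383)    [383 ≡ 7 mod 8 ⇒ (2|383) = +1]
  = -(383|35)    [QR: both ≡ 3 mod 4, sign flips]
  = -(33|35)    [383 ≡ 33 mod 35]
  = -(35|33)    [QR: 33 ≡ 1 mod 4, sign kept]
  = -(2|33)    [35 ≡ 2 mod 33]
  = -(1|33)    [33 ≡ 1 mod 8 ⇒ (2|33) = +1]
  = -1    [(1|33) = 1]
Second factor (8216|5819):
(8216|5819)
  = (2397|5819)    [8216 ≡ 2397 mod 5819]
  = (5819|2397)    [QR: 2397 ≡ 1 mod 4, sign kept]
  = (1025|2397)    [5819 ≡ 1025 mod 2397]
  = (2397|1025)    [QR: 1025 ≡ 1 mod 4, sign kept]
  = (347|1025)    [2397 ≡ 347 mod 1025]
  = (1025|347)    [QR: 1025 ≡ 1 mod 4, sign kept]
  = (331|347)    [1025 ≡ 331 mod 347]
  = -(347|331)    [QR: both ≡ 3 mod 4, sign flips]
  = -(16|331)    [347 ≡ 16 mod 331]
  = -(1|331)    [331 ≡ 3 mod 8 ⇒ (2|331)^4 = +1]
  = -1    [(1|331) = 1]
Product: (-1)·(-1) = 1.

1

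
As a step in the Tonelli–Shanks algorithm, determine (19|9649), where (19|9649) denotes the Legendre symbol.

1

9649 ≡ 1 (mod 4), so quadratic reciprocity gives (19|9649) = (9649|19). Reduce: 9649 ≡ 16 (mod 19). Now have (16|19).
Factor out 2: 16 = 2^4. Since 19 ≡ 3 (mod 8), (2|19) = -1, and (2|19)^4 = +1. Now have (1|19).
(1|19) = 1. Collecting the sign factors: 1.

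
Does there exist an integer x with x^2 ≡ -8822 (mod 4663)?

no

(-8822/4663)
  = -(8822/4663)    [4663 ≡ 3 mod 4 ⇒ (-1/4663) = -1]
  = -(4159/4663)    [8822 ≡ 4159 mod 4663]
  = (4663/4159)    [QR: both ≡ 3 mod 4, sign flips]
  = (504/4159)    [4663 ≡ 504 mod 4159]
  = (63/4159)    [4159 ≡ 7 mod 8 ⇒ (2/4159)^3 = +1]
  = -(4159/63)    [QR: both ≡ 3 mod 4, sign flips]
  = -(1/63)    [4159 ≡ 1 mod 63]
  = -1    [(1/63) = 1]
(-8822/4663) = -1, and 4663 is prime, so -8822 is not a quadratic residue mod 4663.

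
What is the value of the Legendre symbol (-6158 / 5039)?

Reduce the numerator: -6158 ≡ 3920 (mod 5039), so (-6158 / 5039) = (3920 / 5039).
Factor out 2: 3920 = 2^4·245. Since 5039 ≡ 7 (mod 8), (2 / 5039) = +1, and (2 / 5039)^4 = +1. Now have (245 / 5039).
245 ≡ 1 (mod 4), so quadratic reciprocity gives (245 / 5039) = (5039 / 245). Reduce: 5039 ≡ 139 (mod 245). Now have (139 / 245).
245 ≡ 1 (mod 4), so quadratic reciprocity gives (139 / 245) = (245 / 139). Reduce: 245 ≡ 106 (mod 139). Now have (106 / 139).
Factor out 2: 106 = 2·53. Since 139 ≡ 3 (mod 8), (2 / 139) = -1. Now have -(53 / 139).
53 ≡ 1 (mod 4), so quadratic reciprocity gives (53 / 139) = (139 / 53). Reduce: 139 ≡ 33 (mod 53). Now have -(33 / 53).
33 ≡ 1 (mod 4), so quadratic reciprocity gives (33 / 53) = (53 / 33). Reduce: 53 ≡ 20 (mod 33). Now have -(20 / 33).
Factor out 2: 20 = 2^2·5. Since 33 ≡ 1 (mod 8), (2 / 33) = +1, and (2 / 33)^2 = +1. Now have -(5 / 33).
5 ≡ 1 (mod 4), so quadratic reciprocity gives (5 / 33) = (33 / 5). Reduce: 33 ≡ 3 (mod 5). Now have -(3 / 5).
5 ≡ 1 (mod 4), so quadratic reciprocity gives (3 / 5) = (5 / 3). Reduce: 5 ≡ 2 (mod 3). Now have -(2 / 3).
Factor out 2: 2 = 2. Since 3 ≡ 3 (mod 8), (2 / 3) = -1. Now have (1 / 3).
(1 / 3) = 1. Collecting the sign factors: 1.

1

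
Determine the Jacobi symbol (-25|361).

(-25|361)
  = (25|361)    [361 ≡ 1 mod 4 ⇒ (-1|361) = +1]
  = (361|25)    [QR: 25 ≡ 1 mod 4, sign kept]
  = (11|25)    [361 ≡ 11 mod 25]
  = (25|11)    [QR: 25 ≡ 1 mod 4, sign kept]
  = (3|11)    [25 ≡ 3 mod 11]
  = -(11|3)    [QR: both ≡ 3 mod 4, sign flips]
  = -(2|3)    [11 ≡ 2 mod 3]
  = (1|3)    [3 ≡ 3 mod 8 ⇒ (2|3) = -1]
  = 1    [(1|3) = 1]

1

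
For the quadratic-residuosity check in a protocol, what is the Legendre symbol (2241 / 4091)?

2241 ≡ 1 (mod 4), so quadratic reciprocity gives (2241 / 4091) = (4091 / 2241). Reduce: 4091 ≡ 1850 (mod 2241). Now have (1850 / 2241).
Factor out 2: 1850 = 2·925. Since 2241 ≡ 1 (mod 8), (2 / 2241) = +1. Now have (925 / 2241).
925 ≡ 1 (mod 4), so quadratic reciprocity gives (925 / 2241) = (2241 / 925). Reduce: 2241 ≡ 391 (mod 925). Now have (391 / 925).
925 ≡ 1 (mod 4), so quadratic reciprocity gives (391 / 925) = (925 / 391). Reduce: 925 ≡ 143 (mod 391). Now have (143 / 391).
Both 143 ≡ 3 and 391 ≡ 3 (mod 4), so reciprocity gives (143 / 391) = -(391 / 143). Reduce: 391 ≡ 105 (mod 143). Now have -(105 / 143).
105 ≡ 1 (mod 4), so quadratic reciprocity gives (105 / 143) = (143 / 105). Reduce: 143 ≡ 38 (mod 105). Now have -(38 / 105).
Factor out 2: 38 = 2·19. Since 105 ≡ 1 (mod 8), (2 / 105) = +1. Now have -(19 / 105).
105 ≡ 1 (mod 4), so quadratic reciprocity gives (19 / 105) = (105 / 19). Reduce: 105 ≡ 10 (mod 19). Now have -(10 / 19).
Factor out 2: 10 = 2·5. Since 19 ≡ 3 (mod 8), (2 / 19) = -1. Now have (5 / 19).
5 ≡ 1 (mod 4), so quadratic reciprocity gives (5 / 19) = (19 / 5). Reduce: 19 ≡ 4 (mod 5). Now have (4 / 5).
Factor out 2: 4 = 2^2. Since 5 ≡ 5 (mod 8), (2 / 5) = -1, and (2 / 5)^2 = +1. Now have (1 / 5).
(1 / 5) = 1. Collecting the sign factors: 1.

1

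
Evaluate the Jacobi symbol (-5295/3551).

-1

(-5295/3551)
  = (1807/3551)    [-5295 ≡ 1807 mod 3551]
  = -(3551/1807)    [QR: both ≡ 3 mod 4, sign flips]
  = -(1744/1807)    [3551 ≡ 1744 mod 1807]
  = -(109/1807)    [1807 ≡ 7 mod 8 ⇒ (2/1807)^4 = +1]
  = -(1807/109)    [QR: 109 ≡ 1 mod 4, sign kept]
  = -(63/109)    [1807 ≡ 63 mod 109]
  = -(109/63)    [QR: 109 ≡ 1 mod 4, sign kept]
  = -(46/63)    [109 ≡ 46 mod 63]
  = -(23/63)    [63 ≡ 7 mod 8 ⇒ (2/63) = +1]
  = (63/23)    [QR: both ≡ 3 mod 4, sign flips]
  = (17/23)    [63 ≡ 17 mod 23]
  = (23/17)    [QR: 17 ≡ 1 mod 4, sign kept]
  = (6/17)    [23 ≡ 6 mod 17]
  = (3/17)    [17 ≡ 1 mod 8 ⇒ (2/17) = +1]
  = (17/3)    [QR: 17 ≡ 1 mod 4, sign kept]
  = (2/3)    [17 ≡ 2 mod 3]
  = -(1/3)    [3 ≡ 3 mod 8 ⇒ (2/3) = -1]
  = -1    [(1/3) = 1]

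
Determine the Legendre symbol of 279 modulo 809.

(279/809)
  = (809/279)    [QR: 809 ≡ 1 mod 4, sign kept]
  = (251/279)    [809 ≡ 251 mod 279]
  = -(279/251)    [QR: both ≡ 3 mod 4, sign flips]
  = -(28/251)    [279 ≡ 28 mod 251]
  = -(7/251)    [251 ≡ 3 mod 8 ⇒ (2/251)^2 = +1]
  = (251/7)    [QR: both ≡ 3 mod 4, sign flips]
  = (6/7)    [251 ≡ 6 mod 7]
  = (3/7)    [7 ≡ 7 mod 8 ⇒ (2/7) = +1]
  = -(7/3)    [QR: both ≡ 3 mod 4, sign flips]
  = -(1/3)    [7 ≡ 1 mod 3]
  = -1    [(1/3) = 1]

-1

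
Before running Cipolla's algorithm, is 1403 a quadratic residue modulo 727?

yes

(1403|727)
  = (676|727)    [1403 ≡ 676 mod 727]
  = (169|727)    [727 ≡ 7 mod 8 ⇒ (2|727)^2 = +1]
  = (727|169)    [QR: 169 ≡ 1 mod 4, sign kept]
  = (51|169)    [727 ≡ 51 mod 169]
  = (169|51)    [QR: 169 ≡ 1 mod 4, sign kept]
  = (16|51)    [169 ≡ 16 mod 51]
  = (1|51)    [51 ≡ 3 mod 8 ⇒ (2|51)^4 = +1]
  = 1    [(1|51) = 1]
The Legendre symbol is 1, so x^2 ≡ 1403 (mod 727) has solution.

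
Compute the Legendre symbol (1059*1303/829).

By multiplicativity, (1059·1303/829) = (1059/829)·(1303/829).
First factor (1059/829):
(1059/829)
  = (230/829)    [1059 ≡ 230 mod 829]
  = -(115/829)    [829 ≡ 5 mod 8 ⇒ (2/829) = -1]
  = -(829/115)    [QR: 829 ≡ 1 mod 4, sign kept]
  = -(24/115)    [829 ≡ 24 mod 115]
  = (3/115)    [115 ≡ 3 mod 8 ⇒ (2/115)^3 = -1]
  = -(115/3)    [QR: both ≡ 3 mod 4, sign flips]
  = -(1/3)    [115 ≡ 1 mod 3]
  = -1    [(1/3) = 1]
Second factor (1303/829):
(1303/829)
  = (474/829)    [1303 ≡ 474 mod 829]
  = -(237/829)    [829 ≡ 5 mod 8 ⇒ (2/829) = -1]
  = -(829/237)    [QR: 237 ≡ 1 mod 4, sign kept]
  = -(118/237)    [829 ≡ 118 mod 237]
  = (59/237)    [237 ≡ 5 mod 8 ⇒ (2/237) = -1]
  = (237/59)    [QR: 237 ≡ 1 mod 4, sign kept]
  = (1/59)    [237 ≡ 1 mod 59]
  = 1    [(1/59) = 1]
Product: (-1)·(1) = -1.

-1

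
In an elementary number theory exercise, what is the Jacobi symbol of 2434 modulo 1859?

(2434/1859)
  = (575/1859)    [2434 ≡ 575 mod 1859]
  = -(1859/575)    [QR: both ≡ 3 mod 4, sign flips]
  = -(134/575)    [1859 ≡ 134 mod 575]
  = -(67/575)    [575 ≡ 7 mod 8 ⇒ (2/575) = +1]
  = (575/67)    [QR: both ≡ 3 mod 4, sign flips]
  = (39/67)    [575 ≡ 39 mod 67]
  = -(67/39)    [QR: both ≡ 3 mod 4, sign flips]
  = -(28/39)    [67 ≡ 28 mod 39]
  = -(7/39)    [39 ≡ 7 mod 8 ⇒ (2/39)^2 = +1]
  = (39/7)    [QR: both ≡ 3 mod 4, sign flips]
  = (4/7)    [39 ≡ 4 mod 7]
  = (1/7)    [7 ≡ 7 mod 8 ⇒ (2/7)^2 = +1]
  = 1    [(1/7) = 1]

1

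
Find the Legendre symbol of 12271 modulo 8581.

(12271/8581)
  = (3690/8581)    [12271 ≡ 3690 mod 8581]
  = -(1845/8581)    [8581 ≡ 5 mod 8 ⇒ (2/8581) = -1]
  = -(8581/1845)    [QR: 1845 ≡ 1 mod 4, sign kept]
  = -(1201/1845)    [8581 ≡ 1201 mod 1845]
  = -(1845/1201)    [QR: 1201 ≡ 1 mod 4, sign kept]
  = -(644/1201)    [1845 ≡ 644 mod 1201]
  = -(161/1201)    [1201 ≡ 1 mod 8 ⇒ (2/1201)^2 = +1]
  = -(1201/161)    [QR: 161 ≡ 1 mod 4, sign kept]
  = -(74/161)    [1201 ≡ 74 mod 161]
  = -(37/161)    [161 ≡ 1 mod 8 ⇒ (2/161) = +1]
  = -(161/37)    [QR: 37 ≡ 1 mod 4, sign kept]
  = -(13/37)    [161 ≡ 13 mod 37]
  = -(37/13)    [QR: 13 ≡ 1 mod 4, sign kept]
  = -(11/13)    [37 ≡ 11 mod 13]
  = -(13/11)    [QR: 13 ≡ 1 mod 4, sign kept]
  = -(2/11)    [13 ≡ 2 mod 11]
  = (1/11)    [11 ≡ 3 mod 8 ⇒ (2/11) = -1]
  = 1    [(1/11) = 1]

1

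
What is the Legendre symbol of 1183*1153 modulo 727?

-1

By multiplicativity, (1183·1153 / 727) = (1183 / 727)·(1153 / 727).
First factor (1183 / 727):
Reduce the numerator: 1183 ≡ 456 (mod 727), so (1183 / 727) = (456 / 727).
Factor out 2: 456 = 2^3·57. Since 727 ≡ 7 (mod 8), (2 / 727) = +1, and (2 / 727)^3 = +1. Now have (57 / 727).
57 ≡ 1 (mod 4), so quadratic reciprocity gives (57 / 727) = (727 / 57). Reduce: 727 ≡ 43 (mod 57). Now have (43 / 57).
57 ≡ 1 (mod 4), so quadratic reciprocity gives (43 / 57) = (57 / 43). Reduce: 57 ≡ 14 (mod 43). Now have (14 / 43).
Factor out 2: 14 = 2·7. Since 43 ≡ 3 (mod 8), (2 / 43) = -1. Now have -(7 / 43).
Both 7 ≡ 3 and 43 ≡ 3 (mod 4), so reciprocity gives (7 / 43) = -(43 / 7). Reduce: 43 ≡ 1 (mod 7). Now have (1 / 7).
(1 / 7) = 1. Collecting the sign factors: 1.
Second factor (1153 / 727):
Reduce the numerator: 1153 ≡ 426 (mod 727), so (1153 / 727) = (426 / 727).
Factor out 2: 426 = 2·213. Since 727 ≡ 7 (mod 8), (2 / 727) = +1. Now have (213 / 727).
213 ≡ 1 (mod 4), so quadratic reciprocity gives (213 / 727) = (727 / 213). Reduce: 727 ≡ 88 (mod 213). Now have (88 / 213).
Factor out 2: 88 = 2^3·11. Since 213 ≡ 5 (mod 8), (2 / 213) = -1, and (2 / 213)^3 = -1. Now have -(11 / 213).
213 ≡ 1 (mod 4), so quadratic reciprocity gives (11 / 213) = (213 / 11). Reduce: 213 ≡ 4 (mod 11). Now have -(4 / 11).
Factor out 2: 4 = 2^2. Since 11 ≡ 3 (mod 8), (2 / 11) = -1, and (2 / 11)^2 = +1. Now have -(1 / 11).
(1 / 11) = 1. Collecting the sign factors: -1.
Product: (1)·(-1) = -1.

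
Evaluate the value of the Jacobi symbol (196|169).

1

Reduce the numerator: 196 ≡ 27 (mod 169), so (196|169) = (27|169).
169 ≡ 1 (mod 4), so quadratic reciprocity gives (27|169) = (169|27). Reduce: 169 ≡ 7 (mod 27). Now have (7|27).
Both 7 ≡ 3 and 27 ≡ 3 (mod 4), so reciprocity gives (7|27) = -(27|7). Reduce: 27 ≡ 6 (mod 7). Now have -(6|7).
Factor out 2: 6 = 2·3. Since 7 ≡ 7 (mod 8), (2|7) = +1. Now have -(3|7).
Both 3 ≡ 3 and 7 ≡ 3 (mod 4), so reciprocity gives (3|7) = -(7|3). Reduce: 7 ≡ 1 (mod 3). Now have (1|3).
(1|3) = 1. Collecting the sign factors: 1.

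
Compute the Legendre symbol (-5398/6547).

1

Reduce the numerator: -5398 ≡ 1149 (mod 6547), so (-5398/6547) = (1149/6547).
1149 ≡ 1 (mod 4), so quadratic reciprocity gives (1149/6547) = (6547/1149). Reduce: 6547 ≡ 802 (mod 1149). Now have (802/1149).
Factor out 2: 802 = 2·401. Since 1149 ≡ 5 (mod 8), (2/1149) = -1. Now have -(401/1149).
401 ≡ 1 (mod 4), so quadratic reciprocity gives (401/1149) = (1149/401). Reduce: 1149 ≡ 347 (mod 401). Now have -(347/401).
401 ≡ 1 (mod 4), so quadratic reciprocity gives (347/401) = (401/347). Reduce: 401 ≡ 54 (mod 347). Now have -(54/347).
Factor out 2: 54 = 2·27. Since 347 ≡ 3 (mod 8), (2/347) = -1. Now have (27/347).
Both 27 ≡ 3 and 347 ≡ 3 (mod 4), so reciprocity gives (27/347) = -(347/27). Reduce: 347 ≡ 23 (mod 27). Now have -(23/27).
Both 23 ≡ 3 and 27 ≡ 3 (mod 4), so reciprocity gives (23/27) = -(27/23). Reduce: 27 ≡ 4 (mod 23). Now have (4/23).
Factor out 2: 4 = 2^2. Since 23 ≡ 7 (mod 8), (2/23) = +1, and (2/23)^2 = +1. Now have (1/23).
(1/23) = 1. Collecting the sign factors: 1.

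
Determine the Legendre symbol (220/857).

Factor out 2: 220 = 2^2·55. Since 857 ≡ 1 (mod 8), (2/857) = +1, and (2/857)^2 = +1. Now have (55/857).
857 ≡ 1 (mod 4), so quadratic reciprocity gives (55/857) = (857/55). Reduce: 857 ≡ 32 (mod 55). Now have (32/55).
Factor out 2: 32 = 2^5. Since 55 ≡ 7 (mod 8), (2/55) = +1, and (2/55)^5 = +1. Now have (1/55).
(1/55) = 1. Collecting the sign factors: 1.

1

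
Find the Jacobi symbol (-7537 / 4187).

-1

Reduce the numerator: -7537 ≡ 837 (mod 4187), so (-7537 / 4187) = (837 / 4187).
837 ≡ 1 (mod 4), so quadratic reciprocity gives (837 / 4187) = (4187 / 837). Reduce: 4187 ≡ 2 (mod 837). Now have (2 / 837).
Factor out 2: 2 = 2. Since 837 ≡ 5 (mod 8), (2 / 837) = -1. Now have -(1 / 837).
(1 / 837) = 1. Collecting the sign factors: -1.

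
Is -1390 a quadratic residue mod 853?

(-1390/853)
  = (1390/853)    [853 ≡ 1 mod 4 ⇒ (-1/853) = +1]
  = (537/853)    [1390 ≡ 537 mod 853]
  = (853/537)    [QR: 537 ≡ 1 mod 4, sign kept]
  = (316/537)    [853 ≡ 316 mod 537]
  = (79/537)    [537 ≡ 1 mod 8 ⇒ (2/537)^2 = +1]
  = (537/79)    [QR: 537 ≡ 1 mod 4, sign kept]
  = (63/79)    [537 ≡ 63 mod 79]
  = -(79/63)    [QR: both ≡ 3 mod 4, sign flips]
  = -(16/63)    [79 ≡ 16 mod 63]
  = -(1/63)    [63 ≡ 7 mod 8 ⇒ (2/63)^4 = +1]
  = -1    [(1/63) = 1]
The Legendre symbol is -1, so x^2 ≡ -1390 (mod 853) has no solution.

no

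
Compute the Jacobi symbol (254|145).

Reduce the numerator: 254 ≡ 109 (mod 145), so (254|145) = (109|145).
109 ≡ 1 (mod 4), so quadratic reciprocity gives (109|145) = (145|109). Reduce: 145 ≡ 36 (mod 109). Now have (36|109).
Factor out 2: 36 = 2^2·9. Since 109 ≡ 5 (mod 8), (2|109) = -1, and (2|109)^2 = +1. Now have (9|109).
9 ≡ 1 (mod 4), so quadratic reciprocity gives (9|109) = (109|9). Reduce: 109 ≡ 1 (mod 9). Now have (1|9).
(1|9) = 1. Collecting the sign factors: 1.

1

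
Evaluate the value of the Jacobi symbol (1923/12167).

-1

(1923/12167)
  = -(12167/1923)    [QR: both ≡ 3 mod 4, sign flips]
  = -(629/1923)    [12167 ≡ 629 mod 1923]
  = -(1923/629)    [QR: 629 ≡ 1 mod 4, sign kept]
  = -(36/629)    [1923 ≡ 36 mod 629]
  = -(9/629)    [629 ≡ 5 mod 8 ⇒ (2/629)^2 = +1]
  = -(629/9)    [QR: 9 ≡ 1 mod 4, sign kept]
  = -(8/9)    [629 ≡ 8 mod 9]
  = -(1/9)    [9 ≡ 1 mod 8 ⇒ (2/9)^3 = +1]
  = -1    [(1/9) = 1]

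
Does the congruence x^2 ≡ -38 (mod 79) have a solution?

(-38/79)
  = (41/79)    [-38 ≡ 41 mod 79]
  = (79/41)    [QR: 41 ≡ 1 mod 4, sign kept]
  = (38/41)    [79 ≡ 38 mod 41]
  = (19/41)    [41 ≡ 1 mod 8 ⇒ (2/41) = +1]
  = (41/19)    [QR: 41 ≡ 1 mod 4, sign kept]
  = (3/19)    [41 ≡ 3 mod 19]
  = -(19/3)    [QR: both ≡ 3 mod 4, sign flips]
  = -(1/3)    [19 ≡ 1 mod 3]
  = -1    [(1/3) = 1]
(-38/79) = -1, and 79 is prime, so -38 is not a quadratic residue mod 79.

no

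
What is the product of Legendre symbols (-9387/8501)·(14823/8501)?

-1

By multiplicativity, (-9387·14823/8501) = (-9387/8501)·(14823/8501).
First factor (-9387/8501):
Pull out -1: (-9387/8501) = (-1/8501)·(9387/8501). Since 8501 ≡ 1 (mod 4), (-1/8501) = +1. Now have (9387/8501).
Reduce the numerator: 9387 ≡ 886 (mod 8501), so (9387/8501) = (886/8501).
Factor out 2: 886 = 2·443. Since 8501 ≡ 5 (mod 8), (2/8501) = -1. Now have -(443/8501).
8501 ≡ 1 (mod 4), so quadratic reciprocity gives (443/8501) = (8501/443). Reduce: 8501 ≡ 84 (mod 443). Now have -(84/443).
Factor out 2: 84 = 2^2·21. Since 443 ≡ 3 (mod 8), (2/443) = -1, and (2/443)^2 = +1. Now have -(21/443).
21 ≡ 1 (mod 4), so quadratic reciprocity gives (21/443) = (443/21). Reduce: 443 ≡ 2 (mod 21). Now have -(2/21).
Factor out 2: 2 = 2. Since 21 ≡ 5 (mod 8), (2/21) = -1. Now have (1/21).
(1/21) = 1. Collecting the sign factors: 1.
Second factor (14823/8501):
Reduce the numerator: 14823 ≡ 6322 (mod 8501), so (14823/8501) = (6322/8501).
Factor out 2: 6322 = 2·3161. Since 8501 ≡ 5 (mod 8), (2/8501) = -1. Now have -(3161/8501).
3161 ≡ 1 (mod 4), so quadratic reciprocity gives (3161/8501) = (8501/3161). Reduce: 8501 ≡ 2179 (mod 3161). Now have -(2179/3161).
3161 ≡ 1 (mod 4), so quadratic reciprocity gives (2179/3161) = (3161/2179). Reduce: 3161 ≡ 982 (mod 2179). Now have -(982/2179).
Factor out 2: 982 = 2·491. Since 2179 ≡ 3 (mod 8), (2/2179) = -1. Now have (491/2179).
Both 491 ≡ 3 and 2179 ≡ 3 (mod 4), so reciprocity gives (491/2179) = -(2179/491). Reduce: 2179 ≡ 215 (mod 491). Now have -(215/491).
Both 215 ≡ 3 and 491 ≡ 3 (mod 4), so reciprocity gives (215/491) = -(491/215). Reduce: 491 ≡ 61 (mod 215). Now have (61/215).
61 ≡ 1 (mod 4), so quadratic reciprocity gives (61/215) = (215/61). Reduce: 215 ≡ 32 (mod 61). Now have (32/61).
Factor out 2: 32 = 2^5. Since 61 ≡ 5 (mod 8), (2/61) = -1, and (2/61)^5 = -1. Now have -(1/61).
(1/61) = 1. Collecting the sign factors: -1.
Product: (1)·(-1) = -1.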